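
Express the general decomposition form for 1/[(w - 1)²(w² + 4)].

Repeated linear + quadratic: α/(w - 1) + β/(w - 1)² + (γw + δ)/(w² + 4)


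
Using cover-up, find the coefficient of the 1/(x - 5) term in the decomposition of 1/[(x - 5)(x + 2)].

Cover (x - 5), set x=5: 1/((x + 2) at x=5) = 1/(7) = 1/7


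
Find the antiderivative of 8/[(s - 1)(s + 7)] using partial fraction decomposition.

Decompose: 8/[(s - 1)(s + 7)] = 1/(s - 1) - 1/(s + 7). Integrate each term: ln|(s - 1)| - ln|(s + 7)| + C


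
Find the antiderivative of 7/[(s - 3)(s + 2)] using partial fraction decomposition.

Decompose: 7/[(s - 3)(s + 2)] = (7/5)/(s - 3) - (7/5)/(s + 2). Integrate each term: (7/5) ln|(s - 3)| - (7/5) ln|(s + 2)| + C


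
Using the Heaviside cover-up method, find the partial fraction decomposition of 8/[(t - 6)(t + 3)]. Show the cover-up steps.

Cover (t - 6): set t=6, get P = 8/(6 + 3) = 8/9. Cover (t + 3): set t=-3, get Q = 8/(-3 - 6) = -8/9.
Result: (8/9)/(t - 6) - (8/9)/(t + 3)


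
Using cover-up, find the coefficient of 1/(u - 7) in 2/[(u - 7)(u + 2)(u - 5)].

Cover (u - 7), set u=7: 2/[(7 + 2)(7 - 5)] = 1/9


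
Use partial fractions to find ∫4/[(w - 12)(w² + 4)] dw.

Cover-up at w=12: P = 4/(12²+4) = 1/37. Coeff matching: Q = -1/37, R = -12/37. Decomposition: (1/37)/(w - 12) - ((1/37)w + 12/37)/(w² + 4). Integrate: linear → ln, quadratic → (1/2)ln + arctan: (1/37) ln|(w - 12)| - (1/74) ln(w² + 4) - (6/37) arctan(w/2) + C


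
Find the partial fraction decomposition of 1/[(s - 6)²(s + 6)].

Cover-up at s=-6: R = 1/(-6 - 6)² = 1/144. Cover-up at s=6: Q = 1/(6 + 6) = 1/12. Comparing s² coeff: P = -R = -1/144
Result: (-1/144)/(s - 6) + (1/12)/(s - 6)² + (1/144)/(s + 6)


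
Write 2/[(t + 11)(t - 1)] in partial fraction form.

2/(t + 11)(t - 1) = A/(t + 11) + B/(t - 1). A = 2/(-11 - 1) = -1/6, B = 2/(1 + 11) = 1/6
Result: (-1/6)/(t + 11) + (1/6)/(t - 1)


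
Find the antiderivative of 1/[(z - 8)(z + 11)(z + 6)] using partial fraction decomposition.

Cover-up: A = 1/266, B = 1/95, C = -1/70. Decomposition: (1/266)/(z - 8) + (1/95)/(z + 11) - (1/70)/(z + 6). Integrate each term: (1/266) ln|(z - 8)| + (1/95) ln|(z + 11)| - (1/70) ln|(z + 6)| + C


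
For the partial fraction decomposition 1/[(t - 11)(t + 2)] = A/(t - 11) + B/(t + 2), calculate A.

Cover-up at t = 11: A = 1/(11 + 2) = 1/13


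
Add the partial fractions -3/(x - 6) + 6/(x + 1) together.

Common denominator (x - 6)(x + 1). Numerator: -3(x + 1) + 6(x - 6) = (-3x - 3) + (6x - 36) = 3x - 39
Result: (3x - 39)/[(x - 6)(x + 1)]


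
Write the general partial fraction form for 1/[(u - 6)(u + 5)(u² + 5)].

Two linear + quadratic: A/(u - 6) + B/(u + 5) + (Cu + D)/(u² + 5)


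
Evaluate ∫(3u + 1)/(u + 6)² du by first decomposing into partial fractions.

Decompose: α = 3, β = 3·(-6) + 1 = -17, so (3u + 1)/(u + 6)² = 3/(u + 6) - 17/(u + 6)². Integrate: ∫ α/(u + 6) du = 3 ln|(u + 6)|; ∫ β/(u + 6)² du = 17/(u + 6). Sum: 3 ln|(u + 6)| + 17/(u + 6) + C


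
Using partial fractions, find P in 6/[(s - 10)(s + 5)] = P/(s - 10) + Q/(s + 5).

Cover-up at s = 10: P = 6/(10 + 5) = 6/15 = 2/5


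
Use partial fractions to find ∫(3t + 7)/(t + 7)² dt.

Decompose: α = 3, β = 3·(-7) + 7 = -14, so (3t + 7)/(t + 7)² = 3/(t + 7) - 14/(t + 7)². Integrate: ∫ α/(t + 7) dt = 3 ln|(t + 7)|; ∫ β/(t + 7)² dt = 14/(t + 7). Sum: 3 ln|(t + 7)| + 14/(t + 7) + C


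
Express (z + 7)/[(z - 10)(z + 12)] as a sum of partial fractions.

At z=10: α = (1·10 + 7)/(10 + 12) = 17/22. At z=-12: β = (1·(-12) + 7)/(-12 - 10) = 5/22
Result: (17/22)/(z - 10) + (5/22)/(z + 12)


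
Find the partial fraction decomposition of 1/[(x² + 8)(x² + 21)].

Coefficient matching gives A = C = 0, B = 1/(21-8) = 1/13, D = -B = -1/13
Result: (1/13)/(x² + 8) - (1/13)/(x² + 21)


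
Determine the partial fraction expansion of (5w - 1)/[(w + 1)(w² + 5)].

At w=-1: α = (5·(-1) - 1)/((-1)² + 5) = -1. β = -α = 1, γ = 5 - (-1)·α = 4
Result: -1/(w + 1) + (w + 4)/(w² + 5)


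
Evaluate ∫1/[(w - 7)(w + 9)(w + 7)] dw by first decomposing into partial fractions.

Cover-up: P = 1/224, Q = 1/32, R = -1/28. Decomposition: (1/224)/(w - 7) + (1/32)/(w + 9) - (1/28)/(w + 7). Integrate each term: (1/224) ln|(w - 7)| + (1/32) ln|(w + 9)| - (1/28) ln|(w + 7)| + C


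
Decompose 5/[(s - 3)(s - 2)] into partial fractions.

5/(s - 3)(s - 2) = A/(s - 3) + B/(s - 2). A = 5/(3 - 2) = 5, B = 5/(2 - 3) = -5
Result: 5/(s - 3) - 5/(s - 2)


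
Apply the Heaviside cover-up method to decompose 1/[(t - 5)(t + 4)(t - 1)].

Cover (t - 5), t=5: A = 1/[(5 + 4)(5 - 1)] = 1/36. Cover (t + 4), t=-4: B = 1/[(-4 - 5)(-4 - 1)] = 1/45. Cover (t - 1), t=1: C = 1/[(1 - 5)(1 + 4)] = -1/20.
Result: (1/36)/(t - 5) + (1/45)/(t + 4) - (1/20)/(t - 1)


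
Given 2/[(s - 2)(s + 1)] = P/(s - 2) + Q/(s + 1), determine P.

Cover-up at s = 2: P = 2/(2 + 1) = 2/3


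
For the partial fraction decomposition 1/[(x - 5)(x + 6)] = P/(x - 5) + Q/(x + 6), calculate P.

Cover-up at x = 5: P = 1/(5 + 6) = 1/11


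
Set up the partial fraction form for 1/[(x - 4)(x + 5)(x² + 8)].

Two linear + quadratic: P/(x - 4) + Q/(x + 5) + (Rx + S)/(x² + 8)


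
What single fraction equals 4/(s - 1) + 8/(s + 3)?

Common denominator (s - 1)(s + 3). Numerator: 4(s + 3) + 8(s - 1) = (4s + 12) + (8s - 8) = 12s + 4
Result: (12s + 4)/[(s - 1)(s + 3)]


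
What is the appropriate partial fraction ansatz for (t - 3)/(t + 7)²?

Repeated linear factor: α/(t + 7) + β/(t + 7)²


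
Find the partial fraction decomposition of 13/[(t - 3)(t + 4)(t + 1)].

Using cover-up method: α = 13/28, β = 13/21, γ = -13/12
Result: (13/28)/(t - 3) + (13/21)/(t + 4) - (13/12)/(t + 1)


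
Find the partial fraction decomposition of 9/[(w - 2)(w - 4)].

9/(w - 2)(w - 4) = α/(w - 2) + β/(w - 4). α = 9/(2 - 4) = -9/2, β = 9/(4 - 2) = 9/2
Result: (-9/2)/(w - 2) + (9/2)/(w - 4)


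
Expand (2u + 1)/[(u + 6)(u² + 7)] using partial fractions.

At u=-6: A = (2·(-6) + 1)/((-6)² + 7) = -11/43. B = -A = 11/43, C = 2 - (-6)·A = 20/43
Result: (-11/43)/(u + 6) + ((11/43)u + 20/43)/(u² + 7)


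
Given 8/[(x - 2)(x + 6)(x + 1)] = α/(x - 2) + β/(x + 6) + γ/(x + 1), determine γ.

Cover-up at x = -1: γ = 8/[(-1 - 2)(-1 + 6)] = 8/[(-3)(5)] = -8/15


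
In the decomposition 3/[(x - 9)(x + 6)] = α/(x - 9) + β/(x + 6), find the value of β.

Cover-up at x = -6: β = 3/(-6 - 9) = -3/15 = -1/5


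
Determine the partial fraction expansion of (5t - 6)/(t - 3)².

(5t - 6) = α(t - 3) + β. At t = 3: β = 5·3 - 6 = 9. Coeff of t: α = 5
Result: 5/(t - 3) + 9/(t - 3)²


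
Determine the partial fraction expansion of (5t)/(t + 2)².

(5t) = P(t + 2) + Q. At t = -2: Q = 5·(-2) + 0 = -10. Coeff of t: P = 5
Result: 5/(t + 2) - 10/(t + 2)²


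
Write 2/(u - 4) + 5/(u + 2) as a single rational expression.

Common denominator (u - 4)(u + 2). Numerator: 2(u + 2) + 5(u - 4) = (2u + 4) + (5u - 20) = 7u - 16
Result: (7u - 16)/[(u - 4)(u + 2)]


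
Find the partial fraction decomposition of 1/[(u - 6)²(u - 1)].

Cover-up at u=1: R = 1/(1 - 6)² = 1/25. Cover-up at u=6: Q = 1/(6 - 1) = 1/5. Comparing u² coeff: P = -R = -1/25
Result: (-1/25)/(u - 6) + (1/5)/(u - 6)² + (1/25)/(u - 1)


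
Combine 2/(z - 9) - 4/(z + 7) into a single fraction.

Common denominator (z - 9)(z + 7). Numerator: 2(z + 7) - 4(z - 9) = (2z + 14) - (4z - 36) = -2z + 50
Result: (-2z + 50)/[(z - 9)(z + 7)]


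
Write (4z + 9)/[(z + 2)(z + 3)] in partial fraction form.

At z=-2: P = (4·(-2) + 9)/(-2 + 3) = 1. At z=-3: Q = (4·(-3) + 9)/(-3 + 2) = 3
Result: 1/(z + 2) + 3/(z + 3)


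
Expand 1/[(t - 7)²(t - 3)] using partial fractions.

Cover-up at t=3: R = 1/(3 - 7)² = 1/16. Cover-up at t=7: Q = 1/(7 - 3) = 1/4. Comparing t² coeff: P = -R = -1/16
Result: (-1/16)/(t - 7) + (1/4)/(t - 7)² + (1/16)/(t - 3)


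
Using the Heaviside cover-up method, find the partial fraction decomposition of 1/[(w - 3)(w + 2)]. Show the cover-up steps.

Cover (w - 3): set w=3, get A = 1/(3 + 2) = 1/5. Cover (w + 2): set w=-2, get B = 1/(-2 - 3) = -1/5.
Result: (1/5)/(w - 3) - (1/5)/(w + 2)


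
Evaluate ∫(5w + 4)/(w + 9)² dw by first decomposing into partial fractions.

Decompose: α = 5, β = 5·(-9) + 4 = -41, so (5w + 4)/(w + 9)² = 5/(w + 9) - 41/(w + 9)². Integrate: ∫ α/(w + 9) dw = 5 ln|(w + 9)|; ∫ β/(w + 9)² dw = 41/(w + 9). Sum: 5 ln|(w + 9)| + 41/(w + 9) + C


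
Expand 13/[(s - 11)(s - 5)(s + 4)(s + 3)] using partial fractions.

Using Heaviside cover-up: (13/1260)/(s - 11) - (13/432)/(s - 5) - (13/135)/(s + 4) + (13/112)/(s + 3)


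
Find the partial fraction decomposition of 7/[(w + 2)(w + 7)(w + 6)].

Using cover-up method: P = 7/20, Q = 7/5, R = -7/4
Result: (7/20)/(w + 2) + (7/5)/(w + 7) - (7/4)/(w + 6)


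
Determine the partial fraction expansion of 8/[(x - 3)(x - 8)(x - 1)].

Using cover-up method: A = -4/5, B = 8/35, C = 4/7
Result: (-4/5)/(x - 3) + (8/35)/(x - 8) + (4/7)/(x - 1)


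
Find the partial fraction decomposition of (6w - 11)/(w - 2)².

(6w - 11) = α(w - 2) + β. At w = 2: β = 6·2 - 11 = 1. Coeff of w: α = 6
Result: 6/(w - 2) + 1/(w - 2)²


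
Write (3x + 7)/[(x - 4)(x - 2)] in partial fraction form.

At x=4: α = (3·4 + 7)/(4 - 2) = 19/2. At x=2: β = (3·2 + 7)/(2 - 4) = -13/2
Result: (19/2)/(x - 4) - (13/2)/(x - 2)


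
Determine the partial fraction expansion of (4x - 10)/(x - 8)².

(4x - 10) = α(x - 8) + β. At x = 8: β = 4·8 - 10 = 22. Coeff of x: α = 4
Result: 4/(x - 8) + 22/(x - 8)²


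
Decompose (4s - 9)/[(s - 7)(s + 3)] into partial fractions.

At s=7: A = (4·7 - 9)/(7 + 3) = 19/10. At s=-3: B = (4·(-3) - 9)/(-3 - 7) = 21/10
Result: (19/10)/(s - 7) + (21/10)/(s + 3)


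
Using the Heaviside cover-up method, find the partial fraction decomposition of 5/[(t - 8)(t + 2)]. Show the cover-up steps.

Cover (t - 8): set t=8, get P = 5/(8 + 2) = 1/2. Cover (t + 2): set t=-2, get Q = 5/(-2 - 8) = -1/2.
Result: (1/2)/(t - 8) - (1/2)/(t + 2)


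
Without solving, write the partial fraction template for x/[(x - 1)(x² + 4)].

Linear + irreducible quadratic: A/(x - 1) + (Bx + C)/(x² + 4)


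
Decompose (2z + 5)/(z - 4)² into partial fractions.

(2z + 5) = P(z - 4) + Q. At z = 4: Q = 2·4 + 5 = 13. Coeff of z: P = 2
Result: 2/(z - 4) + 13/(z - 4)²


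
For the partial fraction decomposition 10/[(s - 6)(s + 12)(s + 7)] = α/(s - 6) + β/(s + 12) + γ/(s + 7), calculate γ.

Cover-up at s = -7: γ = 10/[(-7 - 6)(-7 + 12)] = 10/[(-13)(5)] = -10/65 = -2/13


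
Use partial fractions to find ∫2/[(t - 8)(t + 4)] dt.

Decompose: 2/[(t - 8)(t + 4)] = (1/6)/(t - 8) - (1/6)/(t + 4). Integrate each term: (1/6) ln|(t - 8)| - (1/6) ln|(t + 4)| + C


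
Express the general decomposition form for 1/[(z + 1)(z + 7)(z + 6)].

Three distinct linear factors: α/(z + 1) + β/(z + 7) + γ/(z + 6)


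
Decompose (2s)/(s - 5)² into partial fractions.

(2s) = A(s - 5) + B. At s = 5: B = 2·5 + 0 = 10. Coeff of s: A = 2
Result: 2/(s - 5) + 10/(s - 5)²


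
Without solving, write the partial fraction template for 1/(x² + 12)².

Repeated quadratic factor: (Ax + B)/(x² + 12) + (Cx + D)/(x² + 12)²


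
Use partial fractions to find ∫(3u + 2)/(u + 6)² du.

Decompose: P = 3, Q = 3·(-6) + 2 = -16, so (3u + 2)/(u + 6)² = 3/(u + 6) - 16/(u + 6)². Integrate: ∫ P/(u + 6) du = 3 ln|(u + 6)|; ∫ Q/(u + 6)² du = 16/(u + 6). Sum: 3 ln|(u + 6)| + 16/(u + 6) + C


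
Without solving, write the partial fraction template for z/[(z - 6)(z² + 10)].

Linear + irreducible quadratic: A/(z - 6) + (Bz + C)/(z² + 10)


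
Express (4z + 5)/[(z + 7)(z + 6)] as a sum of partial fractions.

At z=-7: P = (4·(-7) + 5)/(-7 + 6) = 23. At z=-6: Q = (4·(-6) + 5)/(-6 + 7) = -19
Result: 23/(z + 7) - 19/(z + 6)


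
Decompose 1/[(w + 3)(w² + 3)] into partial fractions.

Cover-up at w = -3: α = 1/((-3)² + 3) = 1/12. Then β = -α = -1/12, γ = -α·(0 - 3) = 1/4
Result: (1/12)/(w + 3) - ((1/12)w - 1/4)/(w² + 3)


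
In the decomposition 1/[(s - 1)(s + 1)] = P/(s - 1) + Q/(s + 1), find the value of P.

Cover-up at s = 1: P = 1/(1 + 1) = 1/2


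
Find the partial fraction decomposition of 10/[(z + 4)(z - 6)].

10/(z + 4)(z - 6) = A/(z + 4) + B/(z - 6). A = 10/(-4 - 6) = -1, B = 10/(6 + 4) = 1
Result: -1/(z + 4) + 1/(z - 6)


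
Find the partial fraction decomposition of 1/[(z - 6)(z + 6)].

1/(z - 6)(z + 6) = α/(z - 6) + β/(z + 6). α = 1/(6 + 6) = 1/12, β = 1/(-6 - 6) = -1/12
Result: (1/12)/(z - 6) - (1/12)/(z + 6)


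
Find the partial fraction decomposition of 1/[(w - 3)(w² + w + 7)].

Cover-up at w = 3: A = 1/(3² + 1·3 + 7) = 1/19. Then B = -A = -1/19, C = -A·(1 + 3) = -4/19
Result: (1/19)/(w - 3) - ((1/19)w + 4/19)/(w² + w + 7)


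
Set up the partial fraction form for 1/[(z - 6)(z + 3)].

Distinct linear factors: A/(z - 6) + B/(z + 3)


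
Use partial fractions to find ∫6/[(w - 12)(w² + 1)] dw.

Cover-up at w=12: α = 6/(12²+1) = 6/145. Coeff matching: β = -6/145, γ = -72/145. Decomposition: (6/145)/(w - 12) - ((6/145)w + 72/145)/(w² + 1). Integrate: linear → ln, quadratic → (1/2)ln + arctan: (6/145) ln|(w - 12)| - (3/145) ln(w² + 1) - (72/145) arctan(w) + C


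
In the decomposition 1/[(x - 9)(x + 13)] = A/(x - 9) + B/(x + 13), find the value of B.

Cover-up at x = -13: B = 1/(-13 - 9) = -1/22


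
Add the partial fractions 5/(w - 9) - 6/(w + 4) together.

Common denominator (w - 9)(w + 4). Numerator: 5(w + 4) - 6(w - 9) = (5w + 20) - (6w - 54) = -w + 74
Result: (-w + 74)/[(w - 9)(w + 4)]


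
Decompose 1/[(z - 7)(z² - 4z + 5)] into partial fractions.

Cover-up at z = 7: P = 1/(7² - 4·7 + 5) = 1/26. Then Q = -P = -1/26, R = -P·(-4 + 7) = -3/26
Result: (1/26)/(z - 7) - ((1/26)z + 3/26)/(z² - 4z + 5)


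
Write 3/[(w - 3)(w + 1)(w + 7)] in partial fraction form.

Using cover-up method: A = 3/40, B = -1/8, C = 1/20
Result: (3/40)/(w - 3) - (1/8)/(w + 1) + (1/20)/(w + 7)


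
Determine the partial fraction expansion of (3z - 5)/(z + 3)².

(3z - 5) = α(z + 3) + β. At z = -3: β = 3·(-3) - 5 = -14. Coeff of z: α = 3
Result: 3/(z + 3) - 14/(z + 3)²


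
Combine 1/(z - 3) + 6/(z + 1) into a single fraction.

Common denominator (z - 3)(z + 1). Numerator: 1(z + 1) + 6(z - 3) = (z + 1) + (6z - 18) = 7z - 17
Result: (7z - 17)/[(z - 3)(z + 1)]


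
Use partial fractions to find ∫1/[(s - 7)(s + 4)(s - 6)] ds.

Cover-up: α = 1/11, β = 1/110, γ = -1/10. Decomposition: (1/11)/(s - 7) + (1/110)/(s + 4) - (1/10)/(s - 6). Integrate each term: (1/11) ln|(s - 7)| + (1/110) ln|(s + 4)| - (1/10) ln|(s - 6)| + C


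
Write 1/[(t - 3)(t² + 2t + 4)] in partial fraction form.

Cover-up at t = 3: P = 1/(3² + 2·3 + 4) = 1/19. Then Q = -P = -1/19, R = -P·(2 + 3) = -5/19
Result: (1/19)/(t - 3) - ((1/19)t + 5/19)/(t² + 2t + 4)


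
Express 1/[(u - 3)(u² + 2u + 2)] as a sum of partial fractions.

Cover-up at u = 3: A = 1/(3² + 2·3 + 2) = 1/17. Then B = -A = -1/17, C = -A·(2 + 3) = -5/17
Result: (1/17)/(u - 3) - ((1/17)u + 5/17)/(u² + 2u + 2)


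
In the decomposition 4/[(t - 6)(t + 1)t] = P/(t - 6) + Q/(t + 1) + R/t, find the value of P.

Cover-up at t = 6: P = 4/[(6 + 1)(6 - 0)] = 4/[(7)(6)] = 4/42 = 2/21


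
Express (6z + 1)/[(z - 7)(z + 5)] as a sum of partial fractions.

At z=7: A = (6·7 + 1)/(7 + 5) = 43/12. At z=-5: B = (6·(-5) + 1)/(-5 - 7) = 29/12
Result: (43/12)/(z - 7) + (29/12)/(z + 5)


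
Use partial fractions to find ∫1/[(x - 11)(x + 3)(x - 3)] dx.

Cover-up: A = 1/112, B = 1/84, C = -1/48. Decomposition: (1/112)/(x - 11) + (1/84)/(x + 3) - (1/48)/(x - 3). Integrate each term: (1/112) ln|(x - 11)| + (1/84) ln|(x + 3)| - (1/48) ln|(x - 3)| + C


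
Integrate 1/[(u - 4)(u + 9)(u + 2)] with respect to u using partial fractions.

Cover-up: A = 1/78, B = 1/91, C = -1/42. Decomposition: (1/78)/(u - 4) + (1/91)/(u + 9) - (1/42)/(u + 2). Integrate each term: (1/78) ln|(u - 4)| + (1/91) ln|(u + 9)| - (1/42) ln|(u + 2)| + C


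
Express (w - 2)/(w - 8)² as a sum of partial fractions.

(w - 2) = α(w - 8) + β. At w = 8: β = 1·8 - 2 = 6. Coeff of w: α = 1
Result: 1/(w - 8) + 6/(w - 8)²


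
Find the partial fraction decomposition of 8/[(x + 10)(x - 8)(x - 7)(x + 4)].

Using Heaviside cover-up: (-2/459)/(x + 10) + (1/27)/(x - 8) - (8/187)/(x - 7) + (1/99)/(x + 4)


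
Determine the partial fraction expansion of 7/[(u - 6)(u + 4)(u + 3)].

Using cover-up method: α = 7/90, β = 7/10, γ = -7/9
Result: (7/90)/(u - 6) + (7/10)/(u + 4) - (7/9)/(u + 3)


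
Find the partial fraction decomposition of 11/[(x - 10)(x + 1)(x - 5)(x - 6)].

Using Heaviside cover-up: (1/20)/(x - 10) - (1/42)/(x + 1) + (11/30)/(x - 5) - (11/28)/(x - 6)


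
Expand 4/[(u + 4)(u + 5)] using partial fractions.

4/(u + 4)(u + 5) = α/(u + 4) + β/(u + 5). α = 4/(-4 + 5) = 4, β = 4/(-5 + 4) = -4
Result: 4/(u + 4) - 4/(u + 5)


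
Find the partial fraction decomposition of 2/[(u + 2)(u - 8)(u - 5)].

Using cover-up method: A = 1/35, B = 1/15, C = -2/21
Result: (1/35)/(u + 2) + (1/15)/(u - 8) - (2/21)/(u - 5)


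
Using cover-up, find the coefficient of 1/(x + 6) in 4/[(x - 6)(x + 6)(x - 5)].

Cover (x + 6), set x=-6: 4/[(-6 - 6)(-6 - 5)] = 1/33


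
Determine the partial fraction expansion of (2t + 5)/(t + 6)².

(2t + 5) = P(t + 6) + Q. At t = -6: Q = 2·(-6) + 5 = -7. Coeff of t: P = 2
Result: 2/(t + 6) - 7/(t + 6)²


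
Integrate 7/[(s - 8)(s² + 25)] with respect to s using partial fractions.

Cover-up at s=8: P = 7/(8²+25) = 7/89. Coeff matching: Q = -7/89, R = -56/89. Decomposition: (7/89)/(s - 8) - ((7/89)s + 56/89)/(s² + 25). Integrate: linear → ln, quadratic → (1/2)ln + arctan: (7/89) ln|(s - 8)| - (7/178) ln(s² + 25) - (56/445) arctan(s/5) + C


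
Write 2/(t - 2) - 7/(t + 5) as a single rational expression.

Common denominator (t - 2)(t + 5). Numerator: 2(t + 5) - 7(t - 2) = (2t + 10) - (7t - 14) = -5t + 24
Result: (-5t + 24)/[(t - 2)(t + 5)]


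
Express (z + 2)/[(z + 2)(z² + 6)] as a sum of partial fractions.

At z=-2: A = (1·(-2) + 2)/((-2)² + 6) = 0. B = -A = 0, C = 1 - (-2)·A = 1
Result: (1)/(z² + 6)


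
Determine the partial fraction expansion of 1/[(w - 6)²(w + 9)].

Cover-up at w=-9: R = 1/(-9 - 6)² = 1/225. Cover-up at w=6: Q = 1/(6 + 9) = 1/15. Comparing w² coeff: P = -R = -1/225
Result: (-1/225)/(w - 6) + (1/15)/(w - 6)² + (1/225)/(w + 9)


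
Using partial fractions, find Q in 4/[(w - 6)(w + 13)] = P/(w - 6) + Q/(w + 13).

Cover-up at w = -13: Q = 4/(-13 - 6) = -4/19


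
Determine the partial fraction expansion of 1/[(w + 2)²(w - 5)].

Cover-up at w=5: R = 1/(5 + 2)² = 1/49. Cover-up at w=-2: Q = 1/(-2 - 5) = -1/7. Comparing w² coeff: P = -R = -1/49
Result: (-1/49)/(w + 2) - (1/7)/(w + 2)² + (1/49)/(w - 5)


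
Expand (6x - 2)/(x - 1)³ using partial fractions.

(6x - 2) = α(x - 1)² + β(x - 1) + γ. At x = 1: γ = 6·1 - 2 = 4. Coefficients: α = 0, β = 6
Result: 6/(x - 1)² + 4/(x - 1)³


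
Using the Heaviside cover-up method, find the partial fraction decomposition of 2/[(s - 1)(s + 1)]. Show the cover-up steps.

Cover (s - 1): set s=1, get A = 2/(1 + 1) = 1. Cover (s + 1): set s=-1, get B = 2/(-1 - 1) = -1.
Result: 1/(s - 1) - 1/(s + 1)


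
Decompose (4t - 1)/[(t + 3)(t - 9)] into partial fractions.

At t=-3: α = (4·(-3) - 1)/(-3 - 9) = 13/12. At t=9: β = (4·9 - 1)/(9 + 3) = 35/12
Result: (13/12)/(t + 3) + (35/12)/(t - 9)


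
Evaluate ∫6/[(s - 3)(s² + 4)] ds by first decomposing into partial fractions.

Cover-up at s=3: A = 6/(3²+4) = 6/13. Coeff matching: B = -6/13, C = -18/13. Decomposition: (6/13)/(s - 3) - ((6/13)s + 18/13)/(s² + 4). Integrate: linear → ln, quadratic → (1/2)ln + arctan: (6/13) ln|(s - 3)| - (3/13) ln(s² + 4) - (9/13) arctan(s/2) + C


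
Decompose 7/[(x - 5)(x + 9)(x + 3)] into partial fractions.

Using cover-up method: A = 1/16, B = 1/12, C = -7/48
Result: (1/16)/(x - 5) + (1/12)/(x + 9) - (7/48)/(x + 3)


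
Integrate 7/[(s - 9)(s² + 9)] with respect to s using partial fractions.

Cover-up at s=9: A = 7/(9²+9) = 7/90. Coeff matching: B = -7/90, C = -7/10. Decomposition: (7/90)/(s - 9) - ((7/90)s + 7/10)/(s² + 9). Integrate: linear → ln, quadratic → (1/2)ln + arctan: (7/90) ln|(s - 9)| - (7/180) ln(s² + 9) - (7/30) arctan(s/3) + C


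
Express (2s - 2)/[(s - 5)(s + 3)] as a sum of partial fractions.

At s=5: α = (2·5 - 2)/(5 + 3) = 1. At s=-3: β = (2·(-3) - 2)/(-3 - 5) = 1
Result: 1/(s - 5) + 1/(s + 3)


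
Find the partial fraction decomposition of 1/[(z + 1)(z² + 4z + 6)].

Cover-up at z = -1: α = 1/((-1)² + 4·(-1) + 6) = 1/3. Then β = -α = -1/3, γ = -α·(4 - 1) = -1
Result: (1/3)/(z + 1) - ((1/3)z + 1)/(z² + 4z + 6)


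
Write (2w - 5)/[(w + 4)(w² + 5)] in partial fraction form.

At w=-4: α = (2·(-4) - 5)/((-4)² + 5) = -13/21. β = -α = 13/21, γ = 2 - (-4)·α = -10/21
Result: (-13/21)/(w + 4) + ((13/21)w - 10/21)/(w² + 5)


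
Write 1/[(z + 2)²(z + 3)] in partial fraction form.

Cover-up at z=-3: R = 1/(-3 + 2)² = 1. Cover-up at z=-2: Q = 1/(-2 + 3) = 1. Comparing z² coeff: P = -R = -1
Result: -1/(z + 2) + 1/(z + 2)² + 1/(z + 3)


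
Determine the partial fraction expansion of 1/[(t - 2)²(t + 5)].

Cover-up at t=-5: C = 1/(-5 - 2)² = 1/49. Cover-up at t=2: B = 1/(2 + 5) = 1/7. Comparing t² coeff: A = -C = -1/49
Result: (-1/49)/(t - 2) + (1/7)/(t - 2)² + (1/49)/(t + 5)


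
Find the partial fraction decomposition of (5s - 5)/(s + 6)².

(5s - 5) = A(s + 6) + B. At s = -6: B = 5·(-6) - 5 = -35. Coeff of s: A = 5
Result: 5/(s + 6) - 35/(s + 6)²


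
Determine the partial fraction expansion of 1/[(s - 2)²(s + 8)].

Cover-up at s=-8: C = 1/(-8 - 2)² = 1/100. Cover-up at s=2: B = 1/(2 + 8) = 1/10. Comparing s² coeff: A = -C = -1/100
Result: (-1/100)/(s - 2) + (1/10)/(s - 2)² + (1/100)/(s + 8)


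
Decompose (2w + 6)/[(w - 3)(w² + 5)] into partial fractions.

At w=3: A = (2·3 + 6)/(3² + 5) = 6/7. B = -A = -6/7, C = 2 - 3·A = -4/7
Result: (6/7)/(w - 3) - ((6/7)w + 4/7)/(w² + 5)


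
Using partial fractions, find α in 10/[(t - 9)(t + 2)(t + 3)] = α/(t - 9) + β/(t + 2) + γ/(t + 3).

Cover-up at t = 9: α = 10/[(9 + 2)(9 + 3)] = 10/[(11)(12)] = 10/132 = 5/66


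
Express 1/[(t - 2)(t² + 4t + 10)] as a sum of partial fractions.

Cover-up at t = 2: A = 1/(2² + 4·2 + 10) = 1/22. Then B = -A = -1/22, C = -A·(4 + 2) = -3/11
Result: (1/22)/(t - 2) - ((1/22)t + 3/11)/(t² + 4t + 10)


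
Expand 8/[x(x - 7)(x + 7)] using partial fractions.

Using cover-up method: α = -8/49, β = 4/49, γ = 4/49
Result: (-8/49)/x + (4/49)/(x - 7) + (4/49)/(x + 7)


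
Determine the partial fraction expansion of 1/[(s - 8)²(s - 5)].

Cover-up at s=5: R = 1/(5 - 8)² = 1/9. Cover-up at s=8: Q = 1/(8 - 5) = 1/3. Comparing s² coeff: P = -R = -1/9
Result: (-1/9)/(s - 8) + (1/3)/(s - 8)² + (1/9)/(s - 5)


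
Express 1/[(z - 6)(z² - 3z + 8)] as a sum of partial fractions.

Cover-up at z = 6: P = 1/(6² - 3·6 + 8) = 1/26. Then Q = -P = -1/26, R = -P·(-3 + 6) = -3/26
Result: (1/26)/(z - 6) - ((1/26)z + 3/26)/(z² - 3z + 8)


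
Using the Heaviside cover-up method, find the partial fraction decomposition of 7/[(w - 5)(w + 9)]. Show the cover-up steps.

Cover (w - 5): set w=5, get A = 7/(5 + 9) = 1/2. Cover (w + 9): set w=-9, get B = 7/(-9 - 5) = -1/2.
Result: (1/2)/(w - 5) - (1/2)/(w + 9)


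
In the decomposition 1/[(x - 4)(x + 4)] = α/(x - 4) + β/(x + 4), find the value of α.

Cover-up at x = 4: α = 1/(4 + 4) = 1/8


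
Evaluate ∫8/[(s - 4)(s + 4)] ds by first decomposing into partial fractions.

Decompose: 8/[(s - 4)(s + 4)] = 1/(s - 4) - 1/(s + 4). Integrate each term: ln|(s - 4)| - ln|(s + 4)| + C


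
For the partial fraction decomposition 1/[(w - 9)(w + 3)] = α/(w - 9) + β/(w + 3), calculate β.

Cover-up at w = -3: β = 1/(-3 - 9) = -1/12


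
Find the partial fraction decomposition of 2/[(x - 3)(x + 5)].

2/(x - 3)(x + 5) = α/(x - 3) + β/(x + 5). α = 2/(3 + 5) = 1/4, β = 2/(-5 - 3) = -1/4
Result: (1/4)/(x - 3) - (1/4)/(x + 5)


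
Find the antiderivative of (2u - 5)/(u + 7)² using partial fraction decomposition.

Decompose: A = 2, B = 2·(-7) - 5 = -19, so (2u - 5)/(u + 7)² = 2/(u + 7) - 19/(u + 7)². Integrate: ∫ A/(u + 7) du = 2 ln|(u + 7)|; ∫ B/(u + 7)² du = 19/(u + 7). Sum: 2 ln|(u + 7)| + 19/(u + 7) + C


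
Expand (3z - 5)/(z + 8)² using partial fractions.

(3z - 5) = A(z + 8) + B. At z = -8: B = 3·(-8) - 5 = -29. Coeff of z: A = 3
Result: 3/(z + 8) - 29/(z + 8)²


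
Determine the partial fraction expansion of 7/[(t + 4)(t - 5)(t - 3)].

Using cover-up method: P = 1/9, Q = 7/18, R = -1/2
Result: (1/9)/(t + 4) + (7/18)/(t - 5) - (1/2)/(t - 3)


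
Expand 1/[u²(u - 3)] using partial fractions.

Cover-up at u=3: R = 1/(3 - 0)² = 1/9. Cover-up at u=0: Q = 1/(0 - 3) = -1/3. Comparing u² coeff: P = -R = -1/9
Result: (-1/9)/u - (1/3)/u² + (1/9)/(u - 3)


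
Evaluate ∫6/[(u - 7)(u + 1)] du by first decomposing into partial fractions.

Decompose: 6/[(u - 7)(u + 1)] = (3/4)/(u - 7) - (3/4)/(u + 1). Integrate each term: (3/4) ln|(u - 7)| - (3/4) ln|(u + 1)| + C


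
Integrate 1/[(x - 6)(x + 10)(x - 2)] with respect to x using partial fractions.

Cover-up: α = 1/64, β = 1/192, γ = -1/48. Decomposition: (1/64)/(x - 6) + (1/192)/(x + 10) - (1/48)/(x - 2). Integrate each term: (1/64) ln|(x - 6)| + (1/192) ln|(x + 10)| - (1/48) ln|(x - 2)| + C


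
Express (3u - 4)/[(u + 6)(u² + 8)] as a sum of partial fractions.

At u=-6: P = (3·(-6) - 4)/((-6)² + 8) = -1/2. Q = -P = 1/2, R = 3 - (-6)·P = 0
Result: (-1/2)/(u + 6) + ((1/2)u)/(u² + 8)


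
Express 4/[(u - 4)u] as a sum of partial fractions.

4/(u - 4)u = P/(u - 4) + Q/u. P = 4/(4 - 0) = 1, Q = 4/(0 - 4) = -1
Result: 1/(u - 4) - 1/u


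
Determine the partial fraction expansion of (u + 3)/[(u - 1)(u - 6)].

At u=1: α = (1·1 + 3)/(1 - 6) = -4/5. At u=6: β = (1·6 + 3)/(6 - 1) = 9/5
Result: (-4/5)/(u - 1) + (9/5)/(u - 6)


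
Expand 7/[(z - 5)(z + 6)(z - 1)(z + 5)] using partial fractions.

Using Heaviside cover-up: (7/440)/(z - 5) - (1/11)/(z + 6) - (1/24)/(z - 1) + (7/60)/(z + 5)


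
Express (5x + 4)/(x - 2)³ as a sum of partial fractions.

(5x + 4) = P(x - 2)² + Q(x - 2) + R. At x = 2: R = 5·2 + 4 = 14. Coefficients: P = 0, Q = 5
Result: 5/(x - 2)² + 14/(x - 2)³


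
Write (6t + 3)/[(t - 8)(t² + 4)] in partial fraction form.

At t=8: P = (6·8 + 3)/(8² + 4) = 3/4. Q = -P = -3/4, R = 6 - 8·P = 0
Result: (3/4)/(t - 8) - ((3/4)t)/(t² + 4)


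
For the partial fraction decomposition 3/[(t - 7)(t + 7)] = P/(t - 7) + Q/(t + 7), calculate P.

Cover-up at t = 7: P = 3/(7 + 7) = 3/14


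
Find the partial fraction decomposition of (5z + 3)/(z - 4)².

(5z + 3) = α(z - 4) + β. At z = 4: β = 5·4 + 3 = 23. Coeff of z: α = 5
Result: 5/(z - 4) + 23/(z - 4)²


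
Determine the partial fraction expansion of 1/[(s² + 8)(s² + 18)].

Coefficient matching gives P = R = 0, Q = 1/(18-8) = 1/10, S = -Q = -1/10
Result: (1/10)/(s² + 8) - (1/10)/(s² + 18)


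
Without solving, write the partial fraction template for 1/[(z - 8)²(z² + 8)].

Repeated linear + quadratic: α/(z - 8) + β/(z - 8)² + (γz + δ)/(z² + 8)


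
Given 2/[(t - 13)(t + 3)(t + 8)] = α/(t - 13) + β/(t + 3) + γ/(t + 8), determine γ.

Cover-up at t = -8: γ = 2/[(-8 - 13)(-8 + 3)] = 2/[(-21)(-5)] = 2/105


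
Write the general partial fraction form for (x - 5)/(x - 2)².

Repeated linear factor: A/(x - 2) + B/(x - 2)²


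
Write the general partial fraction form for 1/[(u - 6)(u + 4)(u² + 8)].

Two linear + quadratic: P/(u - 6) + Q/(u + 4) + (Ru + S)/(u² + 8)


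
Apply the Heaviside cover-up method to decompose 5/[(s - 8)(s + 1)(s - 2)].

Cover (s - 8), s=8: α = 5/[(8 + 1)(8 - 2)] = 5/54. Cover (s + 1), s=-1: β = 5/[(-1 - 8)(-1 - 2)] = 5/27. Cover (s - 2), s=2: γ = 5/[(2 - 8)(2 + 1)] = -5/18.
Result: (5/54)/(s - 8) + (5/27)/(s + 1) - (5/18)/(s - 2)


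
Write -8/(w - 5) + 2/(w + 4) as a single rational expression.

Common denominator (w - 5)(w + 4). Numerator: -8(w + 4) + 2(w - 5) = (-8w - 32) + (2w - 10) = -6w - 42
Result: (-6w - 42)/[(w - 5)(w + 4)]


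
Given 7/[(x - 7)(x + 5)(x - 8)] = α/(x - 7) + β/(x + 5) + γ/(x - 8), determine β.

Cover-up at x = -5: β = 7/[(-5 - 7)(-5 - 8)] = 7/[(-12)(-13)] = 7/156


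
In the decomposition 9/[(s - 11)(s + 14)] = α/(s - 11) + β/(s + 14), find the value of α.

Cover-up at s = 11: α = 9/(11 + 14) = 9/25


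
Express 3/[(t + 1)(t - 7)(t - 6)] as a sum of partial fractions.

Using cover-up method: P = 3/56, Q = 3/8, R = -3/7
Result: (3/56)/(t + 1) + (3/8)/(t - 7) - (3/7)/(t - 6)


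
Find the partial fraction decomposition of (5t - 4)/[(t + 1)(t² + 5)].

At t=-1: P = (5·(-1) - 4)/((-1)² + 5) = -3/2. Q = -P = 3/2, R = 5 - (-1)·P = 7/2
Result: (-3/2)/(t + 1) + ((3/2)t + 7/2)/(t² + 5)


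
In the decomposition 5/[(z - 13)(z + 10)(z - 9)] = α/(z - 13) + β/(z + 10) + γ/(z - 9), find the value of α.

Cover-up at z = 13: α = 5/[(13 + 10)(13 - 9)] = 5/[(23)(4)] = 5/92


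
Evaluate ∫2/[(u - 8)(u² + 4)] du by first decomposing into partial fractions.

Cover-up at u=8: α = 2/(8²+4) = 1/34. Coeff matching: β = -1/34, γ = -4/17. Decomposition: (1/34)/(u - 8) - ((1/34)u + 4/17)/(u² + 4). Integrate: linear → ln, quadratic → (1/2)ln + arctan: (1/34) ln|(u - 8)| - (1/68) ln(u² + 4) - (2/17) arctan(u/2) + C


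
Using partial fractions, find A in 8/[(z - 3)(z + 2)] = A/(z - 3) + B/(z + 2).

Cover-up at z = 3: A = 8/(3 + 2) = 8/5


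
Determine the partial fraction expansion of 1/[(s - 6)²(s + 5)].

Cover-up at s=-5: R = 1/(-5 - 6)² = 1/121. Cover-up at s=6: Q = 1/(6 + 5) = 1/11. Comparing s² coeff: P = -R = -1/121
Result: (-1/121)/(s - 6) + (1/11)/(s - 6)² + (1/121)/(s + 5)


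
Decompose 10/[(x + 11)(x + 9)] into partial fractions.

10/(x + 11)(x + 9) = P/(x + 11) + Q/(x + 9). P = 10/(-11 + 9) = -5, Q = 10/(-9 + 11) = 5
Result: -5/(x + 11) + 5/(x + 9)


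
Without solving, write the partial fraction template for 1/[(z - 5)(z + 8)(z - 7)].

Three distinct linear factors: A/(z - 5) + B/(z + 8) + C/(z - 7)


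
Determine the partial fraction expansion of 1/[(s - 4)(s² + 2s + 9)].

Cover-up at s = 4: A = 1/(4² + 2·4 + 9) = 1/33. Then B = -A = -1/33, C = -A·(2 + 4) = -2/11
Result: (1/33)/(s - 4) - ((1/33)s + 2/11)/(s² + 2s + 9)


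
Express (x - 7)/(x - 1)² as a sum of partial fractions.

(x - 7) = α(x - 1) + β. At x = 1: β = 1·1 - 7 = -6. Coeff of x: α = 1
Result: 1/(x - 1) - 6/(x - 1)²


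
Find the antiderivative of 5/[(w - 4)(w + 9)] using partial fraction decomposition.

Decompose: 5/[(w - 4)(w + 9)] = (5/13)/(w - 4) - (5/13)/(w + 9). Integrate each term: (5/13) ln|(w - 4)| - (5/13) ln|(w + 9)| + C


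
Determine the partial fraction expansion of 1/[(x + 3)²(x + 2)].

Cover-up at x=-2: γ = 1/(-2 + 3)² = 1. Cover-up at x=-3: β = 1/(-3 + 2) = -1. Comparing x² coeff: α = -γ = -1
Result: -1/(x + 3) - 1/(x + 3)² + 1/(x + 2)


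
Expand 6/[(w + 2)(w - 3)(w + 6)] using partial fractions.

Using cover-up method: α = -3/10, β = 2/15, γ = 1/6
Result: (-3/10)/(w + 2) + (2/15)/(w - 3) + (1/6)/(w + 6)


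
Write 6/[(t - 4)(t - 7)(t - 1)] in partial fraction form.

Using cover-up method: α = -2/3, β = 1/3, γ = 1/3
Result: (-2/3)/(t - 4) + (1/3)/(t - 7) + (1/3)/(t - 1)


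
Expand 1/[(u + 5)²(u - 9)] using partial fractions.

Cover-up at u=9: γ = 1/(9 + 5)² = 1/196. Cover-up at u=-5: β = 1/(-5 - 9) = -1/14. Comparing u² coeff: α = -γ = -1/196
Result: (-1/196)/(u + 5) - (1/14)/(u + 5)² + (1/196)/(u - 9)


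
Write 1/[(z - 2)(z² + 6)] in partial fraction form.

Cover-up at z = 2: α = 1/(2² + 6) = 1/10. Then β = -α = -1/10, γ = -α·(0 + 2) = -1/5
Result: (1/10)/(z - 2) - ((1/10)z + 1/5)/(z² + 6)


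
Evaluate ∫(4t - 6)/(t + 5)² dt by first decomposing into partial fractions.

Decompose: P = 4, Q = 4·(-5) - 6 = -26, so (4t - 6)/(t + 5)² = 4/(t + 5) - 26/(t + 5)². Integrate: ∫ P/(t + 5) dt = 4 ln|(t + 5)|; ∫ Q/(t + 5)² dt = 26/(t + 5). Sum: 4 ln|(t + 5)| + 26/(t + 5) + C


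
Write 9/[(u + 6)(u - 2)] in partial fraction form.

9/(u + 6)(u - 2) = α/(u + 6) + β/(u - 2). α = 9/(-6 - 2) = -9/8, β = 9/(2 + 6) = 9/8
Result: (-9/8)/(u + 6) + (9/8)/(u - 2)


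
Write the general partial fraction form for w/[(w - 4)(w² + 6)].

Linear + irreducible quadratic: A/(w - 4) + (Bw + C)/(w² + 6)


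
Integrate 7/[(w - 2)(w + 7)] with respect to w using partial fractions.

Decompose: 7/[(w - 2)(w + 7)] = (7/9)/(w - 2) - (7/9)/(w + 7). Integrate each term: (7/9) ln|(w - 2)| - (7/9) ln|(w + 7)| + C


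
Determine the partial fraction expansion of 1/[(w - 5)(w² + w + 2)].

Cover-up at w = 5: A = 1/(5² + 1·5 + 2) = 1/32. Then B = -A = -1/32, C = -A·(1 + 5) = -3/16
Result: (1/32)/(w - 5) - ((1/32)w + 3/16)/(w² + w + 2)


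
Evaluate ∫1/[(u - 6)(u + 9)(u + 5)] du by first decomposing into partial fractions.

Cover-up: A = 1/165, B = 1/60, C = -1/44. Decomposition: (1/165)/(u - 6) + (1/60)/(u + 9) - (1/44)/(u + 5). Integrate each term: (1/165) ln|(u - 6)| + (1/60) ln|(u + 9)| - (1/44) ln|(u + 5)| + C


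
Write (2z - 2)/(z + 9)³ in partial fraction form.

(2z - 2) = α(z + 9)² + β(z + 9) + γ. At z = -9: γ = 2·(-9) - 2 = -20. Coefficients: α = 0, β = 2
Result: 2/(z + 9)² - 20/(z + 9)³


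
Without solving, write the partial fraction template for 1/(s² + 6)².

Repeated quadratic factor: (As + B)/(s² + 6) + (Cs + D)/(s² + 6)²


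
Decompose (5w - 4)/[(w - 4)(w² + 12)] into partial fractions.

At w=4: α = (5·4 - 4)/(4² + 12) = 4/7. β = -α = -4/7, γ = 5 - 4·α = 19/7
Result: (4/7)/(w - 4) - ((4/7)w - 19/7)/(w² + 12)


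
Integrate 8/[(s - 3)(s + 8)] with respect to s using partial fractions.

Decompose: 8/[(s - 3)(s + 8)] = (8/11)/(s - 3) - (8/11)/(s + 8). Integrate each term: (8/11) ln|(s - 3)| - (8/11) ln|(s + 8)| + C


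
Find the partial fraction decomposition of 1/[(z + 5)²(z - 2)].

Cover-up at z=2: R = 1/(2 + 5)² = 1/49. Cover-up at z=-5: Q = 1/(-5 - 2) = -1/7. Comparing z² coeff: P = -R = -1/49
Result: (-1/49)/(z + 5) - (1/7)/(z + 5)² + (1/49)/(z - 2)


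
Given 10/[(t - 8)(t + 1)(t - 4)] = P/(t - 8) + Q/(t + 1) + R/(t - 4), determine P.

Cover-up at t = 8: P = 10/[(8 + 1)(8 - 4)] = 10/[(9)(4)] = 10/36 = 5/18


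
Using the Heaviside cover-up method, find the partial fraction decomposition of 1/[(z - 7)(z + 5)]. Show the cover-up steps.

Cover (z - 7): set z=7, get α = 1/(7 + 5) = 1/12. Cover (z + 5): set z=-5, get β = 1/(-5 - 7) = -1/12.
Result: (1/12)/(z - 7) - (1/12)/(z + 5)


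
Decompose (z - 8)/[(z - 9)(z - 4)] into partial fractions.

At z=9: α = (1·9 - 8)/(9 - 4) = 1/5. At z=4: β = (1·4 - 8)/(4 - 9) = 4/5
Result: (1/5)/(z - 9) + (4/5)/(z - 4)


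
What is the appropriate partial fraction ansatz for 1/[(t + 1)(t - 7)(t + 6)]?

Three distinct linear factors: A/(t + 1) + B/(t - 7) + C/(t + 6)


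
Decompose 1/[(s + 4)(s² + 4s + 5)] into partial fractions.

Cover-up at s = -4: P = 1/((-4)² + 4·(-4) + 5) = 1/5. Then Q = -P = -1/5, R = -P·(4 - 4) = 0
Result: (1/5)/(s + 4) - ((1/5)s)/(s² + 4s + 5)


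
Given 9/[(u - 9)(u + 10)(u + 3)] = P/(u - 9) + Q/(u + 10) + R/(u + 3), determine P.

Cover-up at u = 9: P = 9/[(9 + 10)(9 + 3)] = 9/[(19)(12)] = 9/228 = 3/76


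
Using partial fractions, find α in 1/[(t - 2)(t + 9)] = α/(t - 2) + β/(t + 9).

Cover-up at t = 2: α = 1/(2 + 9) = 1/11


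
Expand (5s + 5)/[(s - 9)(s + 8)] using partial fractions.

At s=9: P = (5·9 + 5)/(9 + 8) = 50/17. At s=-8: Q = (5·(-8) + 5)/(-8 - 9) = 35/17
Result: (50/17)/(s - 9) + (35/17)/(s + 8)


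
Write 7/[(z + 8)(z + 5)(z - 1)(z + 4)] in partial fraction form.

Using Heaviside cover-up: (-7/108)/(z + 8) + (7/18)/(z + 5) + (7/270)/(z - 1) - (7/20)/(z + 4)


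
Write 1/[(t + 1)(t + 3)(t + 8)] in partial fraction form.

Using cover-up method: A = 1/14, B = -1/10, C = 1/35
Result: (1/14)/(t + 1) - (1/10)/(t + 3) + (1/35)/(t + 8)


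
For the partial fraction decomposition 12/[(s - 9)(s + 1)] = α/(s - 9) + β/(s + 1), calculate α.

Cover-up at s = 9: α = 12/(9 + 1) = 12/10 = 6/5


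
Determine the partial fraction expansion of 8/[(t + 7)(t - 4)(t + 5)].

Using cover-up method: P = 4/11, Q = 8/99, R = -4/9
Result: (4/11)/(t + 7) + (8/99)/(t - 4) - (4/9)/(t + 5)


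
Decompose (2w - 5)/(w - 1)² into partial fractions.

(2w - 5) = A(w - 1) + B. At w = 1: B = 2·1 - 5 = -3. Coeff of w: A = 2
Result: 2/(w - 1) - 3/(w - 1)²


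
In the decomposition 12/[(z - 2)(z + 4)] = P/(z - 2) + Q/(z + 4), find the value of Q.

Cover-up at z = -4: Q = 12/(-4 - 2) = -12/6 = -2


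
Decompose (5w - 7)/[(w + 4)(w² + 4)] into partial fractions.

At w=-4: P = (5·(-4) - 7)/((-4)² + 4) = -27/20. Q = -P = 27/20, R = 5 - (-4)·P = -2/5
Result: (-27/20)/(w + 4) + ((27/20)w - 2/5)/(w² + 4)


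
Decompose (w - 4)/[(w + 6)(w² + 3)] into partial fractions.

At w=-6: A = (1·(-6) - 4)/((-6)² + 3) = -10/39. B = -A = 10/39, C = 1 - (-6)·A = -7/13
Result: (-10/39)/(w + 6) + ((10/39)w - 7/13)/(w² + 3)


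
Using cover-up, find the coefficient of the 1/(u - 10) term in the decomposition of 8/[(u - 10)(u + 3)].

Cover (u - 10), set u=10: 8/((u + 3) at u=10) = 8/(13) = 8/13


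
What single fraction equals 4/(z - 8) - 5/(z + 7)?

Common denominator (z - 8)(z + 7). Numerator: 4(z + 7) - 5(z - 8) = (4z + 28) - (5z - 40) = -z + 68
Result: (-z + 68)/[(z - 8)(z + 7)]


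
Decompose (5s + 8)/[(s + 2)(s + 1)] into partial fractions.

At s=-2: P = (5·(-2) + 8)/(-2 + 1) = 2. At s=-1: Q = (5·(-1) + 8)/(-1 + 2) = 3
Result: 2/(s + 2) + 3/(s + 1)


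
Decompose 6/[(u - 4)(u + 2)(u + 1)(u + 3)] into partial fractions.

Using Heaviside cover-up: (1/35)/(u - 4) + 1/(u + 2) - (3/5)/(u + 1) - (3/7)/(u + 3)


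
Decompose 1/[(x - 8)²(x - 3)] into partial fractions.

Cover-up at x=3: R = 1/(3 - 8)² = 1/25. Cover-up at x=8: Q = 1/(8 - 3) = 1/5. Comparing x² coeff: P = -R = -1/25
Result: (-1/25)/(x - 8) + (1/5)/(x - 8)² + (1/25)/(x - 3)


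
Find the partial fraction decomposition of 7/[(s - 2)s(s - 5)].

Using cover-up method: P = -7/6, Q = 7/10, R = 7/15
Result: (-7/6)/(s - 2) + (7/10)/s + (7/15)/(s - 5)


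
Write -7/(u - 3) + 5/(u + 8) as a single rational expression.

Common denominator (u - 3)(u + 8). Numerator: -7(u + 8) + 5(u - 3) = (-7u - 56) + (5u - 15) = -2u - 71
Result: (-2u - 71)/[(u - 3)(u + 8)]


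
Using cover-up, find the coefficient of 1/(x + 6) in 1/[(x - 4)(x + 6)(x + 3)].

Cover (x + 6), set x=-6: 1/[(-6 - 4)(-6 + 3)] = 1/30


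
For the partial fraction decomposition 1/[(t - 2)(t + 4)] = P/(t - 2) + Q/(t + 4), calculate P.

Cover-up at t = 2: P = 1/(2 + 4) = 1/6


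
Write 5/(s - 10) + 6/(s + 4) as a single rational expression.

Common denominator (s - 10)(s + 4). Numerator: 5(s + 4) + 6(s - 10) = (5s + 20) + (6s - 60) = 11s - 40
Result: (11s - 40)/[(s - 10)(s + 4)]


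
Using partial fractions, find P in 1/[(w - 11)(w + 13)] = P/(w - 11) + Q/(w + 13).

Cover-up at w = 11: P = 1/(11 + 13) = 1/24
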